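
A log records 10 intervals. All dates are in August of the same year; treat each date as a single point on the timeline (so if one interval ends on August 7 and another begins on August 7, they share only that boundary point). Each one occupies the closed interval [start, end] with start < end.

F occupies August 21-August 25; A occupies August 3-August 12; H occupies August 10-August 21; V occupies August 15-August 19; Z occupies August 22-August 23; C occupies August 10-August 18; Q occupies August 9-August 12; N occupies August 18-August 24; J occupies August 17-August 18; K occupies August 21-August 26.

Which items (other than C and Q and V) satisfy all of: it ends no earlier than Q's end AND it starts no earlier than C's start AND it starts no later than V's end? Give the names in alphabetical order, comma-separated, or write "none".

H, J, N

Conditions: its end is no earlier than Q's end (X.end >= August 12) AND its start is no earlier than C's start (X.start >= August 10) AND its start is no later than V's end (X.start <= August 19).
A: end August 12 >= August 12? ✓; start August 3 >= August 10? ✗; start August 3 <= August 19? ✓ → no.
F: end August 25 >= August 12? ✓; start August 21 >= August 10? ✓; start August 21 <= August 19? ✗ → no.
H: end August 21 >= August 12? ✓; start August 10 >= August 10? ✓; start August 10 <= August 19? ✓ → yes.
J: end August 18 >= August 12? ✓; start August 17 >= August 10? ✓; start August 17 <= August 19? ✓ → yes.
K: end August 26 >= August 12? ✓; start August 21 >= August 10? ✓; start August 21 <= August 19? ✗ → no.
N: end August 24 >= August 12? ✓; start August 18 >= August 10? ✓; start August 18 <= August 19? ✓ → yes.
Z: end August 23 >= August 12? ✓; start August 22 >= August 10? ✓; start August 22 <= August 19? ✗ → no.
Result: H, J, N.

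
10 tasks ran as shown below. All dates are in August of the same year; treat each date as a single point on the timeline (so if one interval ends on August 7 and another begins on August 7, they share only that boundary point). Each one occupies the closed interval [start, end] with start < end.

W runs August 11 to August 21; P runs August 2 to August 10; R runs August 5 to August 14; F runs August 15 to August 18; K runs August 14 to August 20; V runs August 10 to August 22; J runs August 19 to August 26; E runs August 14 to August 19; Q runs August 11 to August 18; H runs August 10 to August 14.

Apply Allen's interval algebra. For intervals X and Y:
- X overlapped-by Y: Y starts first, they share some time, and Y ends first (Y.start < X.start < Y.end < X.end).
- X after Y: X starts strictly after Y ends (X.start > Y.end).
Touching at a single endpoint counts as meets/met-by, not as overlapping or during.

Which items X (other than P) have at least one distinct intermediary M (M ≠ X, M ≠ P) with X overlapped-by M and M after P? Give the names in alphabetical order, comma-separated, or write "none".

E, J, K

Target P = [August 2, August 10].
Intermediaries M with M after P: E, F, J, K, Q, W.
Via E — items with X overlapped-by E: none.
Via F — items with X overlapped-by F: none.
Via J — items with X overlapped-by J: none.
Via K — items with X overlapped-by K: J.
Via Q — items with X overlapped-by Q: E, K.
Via W — items with X overlapped-by W: J.
Union: E, J, K.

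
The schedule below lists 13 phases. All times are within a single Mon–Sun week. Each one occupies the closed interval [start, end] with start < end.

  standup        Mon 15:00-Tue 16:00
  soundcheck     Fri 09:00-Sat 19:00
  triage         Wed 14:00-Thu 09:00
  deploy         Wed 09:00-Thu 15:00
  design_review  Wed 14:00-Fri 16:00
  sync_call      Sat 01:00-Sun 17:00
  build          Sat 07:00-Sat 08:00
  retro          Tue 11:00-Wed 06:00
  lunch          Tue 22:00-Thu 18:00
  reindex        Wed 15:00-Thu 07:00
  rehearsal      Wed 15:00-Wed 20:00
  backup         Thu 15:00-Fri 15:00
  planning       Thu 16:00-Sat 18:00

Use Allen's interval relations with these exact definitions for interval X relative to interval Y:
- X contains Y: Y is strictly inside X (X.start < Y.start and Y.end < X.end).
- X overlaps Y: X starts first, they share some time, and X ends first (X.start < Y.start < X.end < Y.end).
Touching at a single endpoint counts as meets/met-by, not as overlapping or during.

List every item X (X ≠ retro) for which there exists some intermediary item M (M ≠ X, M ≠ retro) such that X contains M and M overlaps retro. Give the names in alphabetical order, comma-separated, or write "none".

none

Target retro = [Tue 11:00, Wed 06:00].
Intermediaries M with M overlaps retro: standup.
Via standup — items with X contains standup: none.
Union: none.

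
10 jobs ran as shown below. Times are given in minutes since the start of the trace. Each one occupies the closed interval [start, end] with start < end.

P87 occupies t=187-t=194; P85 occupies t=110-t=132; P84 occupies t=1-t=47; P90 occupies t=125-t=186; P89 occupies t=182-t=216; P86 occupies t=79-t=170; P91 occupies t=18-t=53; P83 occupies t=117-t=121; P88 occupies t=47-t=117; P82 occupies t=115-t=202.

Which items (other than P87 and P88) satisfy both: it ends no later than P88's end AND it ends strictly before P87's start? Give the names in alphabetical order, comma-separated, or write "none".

P84, P91

Conditions: its end is no later than P88's end (X.end <= t=117) AND its end is strictly before P87's start (X.end < t=187).
P82: end t=202 <= t=117? ✗; end t=202 < t=187? ✗ → no.
P83: end t=121 <= t=117? ✗; end t=121 < t=187? ✓ → no.
P84: end t=47 <= t=117? ✓; end t=47 < t=187? ✓ → yes.
P85: end t=132 <= t=117? ✗; end t=132 < t=187? ✓ → no.
P86: end t=170 <= t=117? ✗; end t=170 < t=187? ✓ → no.
P89: end t=216 <= t=117? ✗; end t=216 < t=187? ✗ → no.
P90: end t=186 <= t=117? ✗; end t=186 < t=187? ✓ → no.
P91: end t=53 <= t=117? ✓; end t=53 < t=187? ✓ → yes.
Result: P84, P91.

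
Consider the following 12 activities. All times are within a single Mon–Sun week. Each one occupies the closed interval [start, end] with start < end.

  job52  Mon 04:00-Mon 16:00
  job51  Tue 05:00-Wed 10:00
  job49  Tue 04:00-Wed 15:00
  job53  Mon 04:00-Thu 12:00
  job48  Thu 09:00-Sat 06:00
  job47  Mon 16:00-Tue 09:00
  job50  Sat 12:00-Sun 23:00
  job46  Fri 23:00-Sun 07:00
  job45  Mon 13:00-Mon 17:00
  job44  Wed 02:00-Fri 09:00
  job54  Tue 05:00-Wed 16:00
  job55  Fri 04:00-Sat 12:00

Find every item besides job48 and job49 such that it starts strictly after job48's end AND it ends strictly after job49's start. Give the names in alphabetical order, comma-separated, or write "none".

Conditions: its start is strictly after job48's end (X.start > Sat 06:00) AND its end is strictly after job49's start (X.end > Tue 04:00).
job44: start Wed 02:00 > Sat 06:00? ✗; end Fri 09:00 > Tue 04:00? ✓ → no.
job45: start Mon 13:00 > Sat 06:00? ✗; end Mon 17:00 > Tue 04:00? ✗ → no.
job46: start Fri 23:00 > Sat 06:00? ✗; end Sun 07:00 > Tue 04:00? ✓ → no.
job47: start Mon 16:00 > Sat 06:00? ✗; end Tue 09:00 > Tue 04:00? ✓ → no.
job50: start Sat 12:00 > Sat 06:00? ✓; end Sun 23:00 > Tue 04:00? ✓ → yes.
job51: start Tue 05:00 > Sat 06:00? ✗; end Wed 10:00 > Tue 04:00? ✓ → no.
job52: start Mon 04:00 > Sat 06:00? ✗; end Mon 16:00 > Tue 04:00? ✗ → no.
job53: start Mon 04:00 > Sat 06:00? ✗; end Thu 12:00 > Tue 04:00? ✓ → no.
job54: start Tue 05:00 > Sat 06:00? ✗; end Wed 16:00 > Tue 04:00? ✓ → no.
job55: start Fri 04:00 > Sat 06:00? ✗; end Sat 12:00 > Tue 04:00? ✓ → no.
Result: job50.

job50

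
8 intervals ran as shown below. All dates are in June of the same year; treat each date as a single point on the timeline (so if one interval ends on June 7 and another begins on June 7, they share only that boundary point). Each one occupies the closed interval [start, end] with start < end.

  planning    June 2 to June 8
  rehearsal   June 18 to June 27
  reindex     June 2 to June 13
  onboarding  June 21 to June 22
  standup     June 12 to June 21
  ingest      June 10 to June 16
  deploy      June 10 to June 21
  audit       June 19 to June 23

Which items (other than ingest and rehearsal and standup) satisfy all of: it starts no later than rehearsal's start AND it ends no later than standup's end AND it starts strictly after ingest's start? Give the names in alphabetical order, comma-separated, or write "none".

Conditions: its start is no later than rehearsal's start (X.start <= June 18) AND its end is no later than standup's end (X.end <= June 21) AND its start is strictly after ingest's start (X.start > June 10).
audit: start June 19 <= June 18? ✗; end June 23 <= June 21? ✗; start June 19 > June 10? ✓ → no.
deploy: start June 10 <= June 18? ✓; end June 21 <= June 21? ✓; start June 10 > June 10? ✗ → no.
onboarding: start June 21 <= June 18? ✗; end June 22 <= June 21? ✗; start June 21 > June 10? ✓ → no.
planning: start June 2 <= June 18? ✓; end June 8 <= June 21? ✓; start June 2 > June 10? ✗ → no.
reindex: start June 2 <= June 18? ✓; end June 13 <= June 21? ✓; start June 2 > June 10? ✗ → no.
Result: none.

none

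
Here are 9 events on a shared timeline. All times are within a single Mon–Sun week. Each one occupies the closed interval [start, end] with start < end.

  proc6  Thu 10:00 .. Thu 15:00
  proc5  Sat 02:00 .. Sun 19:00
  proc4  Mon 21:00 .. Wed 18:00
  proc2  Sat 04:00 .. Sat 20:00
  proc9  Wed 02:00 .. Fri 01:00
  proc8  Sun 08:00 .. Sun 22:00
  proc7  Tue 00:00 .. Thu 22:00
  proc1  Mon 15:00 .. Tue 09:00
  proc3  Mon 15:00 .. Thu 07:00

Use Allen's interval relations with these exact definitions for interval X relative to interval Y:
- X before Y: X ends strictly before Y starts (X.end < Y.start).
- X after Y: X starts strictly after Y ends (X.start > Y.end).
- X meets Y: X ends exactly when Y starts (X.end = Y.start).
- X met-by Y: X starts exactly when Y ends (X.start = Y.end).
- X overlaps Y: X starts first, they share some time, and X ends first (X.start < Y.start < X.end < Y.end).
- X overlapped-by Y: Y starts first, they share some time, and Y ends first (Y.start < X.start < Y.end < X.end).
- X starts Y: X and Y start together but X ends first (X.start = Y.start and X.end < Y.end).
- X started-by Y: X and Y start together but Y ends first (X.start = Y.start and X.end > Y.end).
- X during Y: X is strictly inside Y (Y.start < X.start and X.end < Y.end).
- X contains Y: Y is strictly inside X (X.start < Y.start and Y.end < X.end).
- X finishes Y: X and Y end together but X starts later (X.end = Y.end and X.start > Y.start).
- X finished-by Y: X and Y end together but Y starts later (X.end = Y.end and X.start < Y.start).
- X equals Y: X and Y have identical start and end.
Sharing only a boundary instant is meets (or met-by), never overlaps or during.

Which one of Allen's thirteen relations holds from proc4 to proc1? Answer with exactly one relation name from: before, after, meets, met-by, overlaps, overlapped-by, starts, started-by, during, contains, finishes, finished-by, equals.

proc4 = [Mon 21:00, Wed 18:00]; proc1 = [Mon 15:00, Tue 09:00].
Compare endpoints: proc4.start > proc1.start, proc4.start < proc1.end, proc4.end > proc1.start, proc4.end > proc1.end.
That pattern is 'overlapped-by'.

overlapped-by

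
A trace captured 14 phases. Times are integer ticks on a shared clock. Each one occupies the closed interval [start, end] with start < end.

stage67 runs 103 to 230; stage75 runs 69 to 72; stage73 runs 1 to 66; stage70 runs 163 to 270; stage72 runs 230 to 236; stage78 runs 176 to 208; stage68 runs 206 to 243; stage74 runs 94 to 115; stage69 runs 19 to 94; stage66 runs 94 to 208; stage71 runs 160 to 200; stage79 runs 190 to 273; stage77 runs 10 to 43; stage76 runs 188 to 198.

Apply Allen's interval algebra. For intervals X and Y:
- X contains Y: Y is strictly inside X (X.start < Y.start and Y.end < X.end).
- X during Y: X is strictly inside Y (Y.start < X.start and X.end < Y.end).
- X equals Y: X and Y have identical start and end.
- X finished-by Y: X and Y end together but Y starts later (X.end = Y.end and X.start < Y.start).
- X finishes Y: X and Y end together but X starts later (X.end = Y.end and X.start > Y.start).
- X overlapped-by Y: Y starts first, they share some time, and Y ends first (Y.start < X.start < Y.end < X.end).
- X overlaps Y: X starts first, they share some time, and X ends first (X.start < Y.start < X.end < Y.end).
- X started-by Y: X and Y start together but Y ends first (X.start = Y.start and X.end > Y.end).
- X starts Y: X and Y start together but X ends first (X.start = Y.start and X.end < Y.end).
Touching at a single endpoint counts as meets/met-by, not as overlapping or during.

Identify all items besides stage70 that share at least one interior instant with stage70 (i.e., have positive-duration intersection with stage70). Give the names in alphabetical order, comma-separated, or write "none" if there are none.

Target stage70 = [163, 270].
stage66 [94, 208] → overlaps → yes.
stage67 [103, 230] → overlaps → yes.
stage68 [206, 243] → during → yes.
stage69 [19, 94] → before → no.
stage71 [160, 200] → overlaps → yes.
stage72 [230, 236] → during → yes.
stage73 [1, 66] → before → no.
stage74 [94, 115] → before → no.
stage75 [69, 72] → before → no.
stage76 [188, 198] → during → yes.
stage77 [10, 43] → before → no.
stage78 [176, 208] → during → yes.
stage79 [190, 273] → overlapped-by → yes.
Result: stage66, stage67, stage68, stage71, stage72, stage76, stage78, stage79.

stage66, stage67, stage68, stage71, stage72, stage76, stage78, stage79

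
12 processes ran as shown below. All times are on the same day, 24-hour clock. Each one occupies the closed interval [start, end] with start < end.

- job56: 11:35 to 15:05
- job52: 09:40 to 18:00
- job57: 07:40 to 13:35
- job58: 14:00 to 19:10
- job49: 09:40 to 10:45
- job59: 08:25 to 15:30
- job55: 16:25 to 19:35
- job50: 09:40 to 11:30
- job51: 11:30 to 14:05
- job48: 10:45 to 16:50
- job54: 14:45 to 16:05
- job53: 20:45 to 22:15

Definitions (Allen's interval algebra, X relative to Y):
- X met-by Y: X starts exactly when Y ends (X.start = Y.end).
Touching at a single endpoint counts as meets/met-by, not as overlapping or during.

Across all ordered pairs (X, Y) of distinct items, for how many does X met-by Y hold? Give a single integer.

2

Checking all 132 ordered pairs for relation 'met-by'; matching pairs in alphabetical order:
(job48, job49): job48 met-by job49 ✓
(job51, job50): job51 met-by job50 ✓
Count: 2.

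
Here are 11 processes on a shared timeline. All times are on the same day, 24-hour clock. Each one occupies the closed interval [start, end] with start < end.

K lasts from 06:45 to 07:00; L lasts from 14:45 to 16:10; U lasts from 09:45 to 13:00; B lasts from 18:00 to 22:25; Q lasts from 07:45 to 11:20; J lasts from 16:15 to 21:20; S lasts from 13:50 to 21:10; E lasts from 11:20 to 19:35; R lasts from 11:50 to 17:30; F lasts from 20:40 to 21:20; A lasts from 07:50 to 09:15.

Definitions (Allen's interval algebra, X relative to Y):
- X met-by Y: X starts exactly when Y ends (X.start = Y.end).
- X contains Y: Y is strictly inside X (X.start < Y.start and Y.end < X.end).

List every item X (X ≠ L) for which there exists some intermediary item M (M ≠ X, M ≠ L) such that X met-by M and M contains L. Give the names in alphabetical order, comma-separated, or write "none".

none

Target L = [14:45, 16:10].
Intermediaries M with M contains L: E, R, S.
Via E — items with X met-by E: none.
Via R — items with X met-by R: none.
Via S — items with X met-by S: none.
Union: none.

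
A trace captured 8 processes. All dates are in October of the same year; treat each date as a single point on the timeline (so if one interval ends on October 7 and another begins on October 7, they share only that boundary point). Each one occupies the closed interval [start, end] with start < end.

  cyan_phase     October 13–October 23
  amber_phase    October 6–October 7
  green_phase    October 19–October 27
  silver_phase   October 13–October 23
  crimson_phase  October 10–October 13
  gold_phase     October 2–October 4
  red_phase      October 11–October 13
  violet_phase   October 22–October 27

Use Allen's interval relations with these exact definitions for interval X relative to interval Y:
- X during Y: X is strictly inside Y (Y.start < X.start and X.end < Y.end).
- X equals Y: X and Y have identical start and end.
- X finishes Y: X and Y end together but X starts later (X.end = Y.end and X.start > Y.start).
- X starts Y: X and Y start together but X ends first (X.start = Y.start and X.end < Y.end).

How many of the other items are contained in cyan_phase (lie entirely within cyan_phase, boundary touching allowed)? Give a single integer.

1

Target cyan_phase = [October 13, October 23].
amber_phase [October 6, October 7] → before → no.
crimson_phase [October 10, October 13] → meets → no.
gold_phase [October 2, October 4] → before → no.
green_phase [October 19, October 27] → overlapped-by → no.
red_phase [October 11, October 13] → meets → no.
silver_phase [October 13, October 23] → equals → counts.
violet_phase [October 22, October 27] → overlapped-by → no.
Total: 1.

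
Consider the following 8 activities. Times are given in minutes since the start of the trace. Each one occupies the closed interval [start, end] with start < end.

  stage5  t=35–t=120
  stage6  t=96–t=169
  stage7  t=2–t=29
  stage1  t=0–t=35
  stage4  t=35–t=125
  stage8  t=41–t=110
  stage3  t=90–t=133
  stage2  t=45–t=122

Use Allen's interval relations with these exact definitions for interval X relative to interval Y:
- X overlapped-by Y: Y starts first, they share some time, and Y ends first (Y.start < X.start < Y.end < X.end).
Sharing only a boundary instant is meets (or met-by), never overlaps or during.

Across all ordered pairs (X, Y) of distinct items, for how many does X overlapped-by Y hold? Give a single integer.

11

Checking all 56 ordered pairs for relation 'overlapped-by'; matching pairs in alphabetical order:
(stage2, stage5): stage2 overlapped-by stage5 ✓
(stage2, stage8): stage2 overlapped-by stage8 ✓
(stage3, stage2): stage3 overlapped-by stage2 ✓
(stage3, stage4): stage3 overlapped-by stage4 ✓
(stage3, stage5): stage3 overlapped-by stage5 ✓
(stage3, stage8): stage3 overlapped-by stage8 ✓
(stage6, stage2): stage6 overlapped-by stage2 ✓
(stage6, stage3): stage6 overlapped-by stage3 ✓
(stage6, stage4): stage6 overlapped-by stage4 ✓
(stage6, stage5): stage6 overlapped-by stage5 ✓
(stage6, stage8): stage6 overlapped-by stage8 ✓
Count: 11.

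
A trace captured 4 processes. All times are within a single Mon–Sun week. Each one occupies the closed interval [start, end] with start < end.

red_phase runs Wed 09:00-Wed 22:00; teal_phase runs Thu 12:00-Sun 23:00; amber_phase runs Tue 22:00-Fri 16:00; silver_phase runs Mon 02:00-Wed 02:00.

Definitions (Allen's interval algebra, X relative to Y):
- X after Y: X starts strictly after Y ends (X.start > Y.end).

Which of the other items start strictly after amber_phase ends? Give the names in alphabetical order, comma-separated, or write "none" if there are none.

none

Target amber_phase = [Tue 22:00, Fri 16:00].
red_phase [Wed 09:00, Wed 22:00] → during → no.
silver_phase [Mon 02:00, Wed 02:00] → overlaps → no.
teal_phase [Thu 12:00, Sun 23:00] → overlapped-by → no.
Result: none.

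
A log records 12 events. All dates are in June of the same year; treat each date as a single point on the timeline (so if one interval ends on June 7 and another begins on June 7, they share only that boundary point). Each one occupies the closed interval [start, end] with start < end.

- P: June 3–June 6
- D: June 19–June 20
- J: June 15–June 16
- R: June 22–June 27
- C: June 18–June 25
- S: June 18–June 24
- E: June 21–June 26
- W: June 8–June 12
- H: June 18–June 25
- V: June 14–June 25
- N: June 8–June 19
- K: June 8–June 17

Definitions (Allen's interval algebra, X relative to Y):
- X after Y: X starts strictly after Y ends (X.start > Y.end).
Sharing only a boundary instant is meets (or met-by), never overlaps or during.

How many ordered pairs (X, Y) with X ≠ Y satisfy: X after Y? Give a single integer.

Checking all 132 ordered pairs for relation 'after'; matching pairs in alphabetical order:
(C, J): C after J ✓
(C, K): C after K ✓
(C, P): C after P ✓
(C, W): C after W ✓
(D, J): D after J ✓
(D, K): D after K ✓
(D, P): D after P ✓
(D, W): D after W ✓
(E, D): E after D ✓
(E, J): E after J ✓
(E, K): E after K ✓
(E, N): E after N ✓
(E, P): E after P ✓
(E, W): E after W ✓
(H, J): H after J ✓
(H, K): H after K ✓
(H, P): H after P ✓
(H, W): H after W ✓
(J, P): J after P ✓
(J, W): J after W ✓
(K, P): K after P ✓
(N, P): N after P ✓
(R, D): R after D ✓
(R, J): R after J ✓
... plus 11 further pairs not listed.
Count: 35.

35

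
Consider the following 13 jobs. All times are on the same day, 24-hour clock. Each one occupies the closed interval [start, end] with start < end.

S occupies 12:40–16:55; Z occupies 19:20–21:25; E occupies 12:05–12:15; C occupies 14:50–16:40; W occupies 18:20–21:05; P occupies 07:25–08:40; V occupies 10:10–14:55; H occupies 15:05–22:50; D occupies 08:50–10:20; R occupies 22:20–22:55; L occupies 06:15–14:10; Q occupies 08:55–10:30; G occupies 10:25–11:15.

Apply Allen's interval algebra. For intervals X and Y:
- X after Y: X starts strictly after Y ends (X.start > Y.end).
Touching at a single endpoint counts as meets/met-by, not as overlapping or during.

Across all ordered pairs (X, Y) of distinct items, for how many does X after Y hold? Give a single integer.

Checking all 156 ordered pairs for relation 'after'; matching pairs in alphabetical order:
(C, D): C after D ✓
(C, E): C after E ✓
(C, G): C after G ✓
(C, L): C after L ✓
(C, P): C after P ✓
(C, Q): C after Q ✓
(D, P): D after P ✓
(E, D): E after D ✓
(E, G): E after G ✓
(E, P): E after P ✓
(E, Q): E after Q ✓
(G, D): G after D ✓
(G, P): G after P ✓
(H, D): H after D ✓
(H, E): H after E ✓
(H, G): H after G ✓
(H, L): H after L ✓
(H, P): H after P ✓
(H, Q): H after Q ✓
(H, V): H after V ✓
(Q, P): Q after P ✓
(R, C): R after C ✓
(R, D): R after D ✓
(R, E): R after E ✓
... plus 32 further pairs not listed.
Count: 56.

56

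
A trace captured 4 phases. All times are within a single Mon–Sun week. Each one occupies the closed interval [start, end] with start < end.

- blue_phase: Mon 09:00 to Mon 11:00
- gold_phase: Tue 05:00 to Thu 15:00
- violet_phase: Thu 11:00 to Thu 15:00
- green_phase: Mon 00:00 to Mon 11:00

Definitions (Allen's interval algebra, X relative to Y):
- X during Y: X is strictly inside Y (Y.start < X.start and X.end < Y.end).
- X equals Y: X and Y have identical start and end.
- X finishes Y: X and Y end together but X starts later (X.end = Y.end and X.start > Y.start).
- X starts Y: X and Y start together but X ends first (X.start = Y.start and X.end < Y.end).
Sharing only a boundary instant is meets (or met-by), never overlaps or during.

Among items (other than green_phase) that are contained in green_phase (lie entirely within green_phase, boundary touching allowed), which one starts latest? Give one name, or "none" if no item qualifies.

Target green_phase = [Mon 00:00, Mon 11:00].
blue_phase [Mon 09:00, Mon 11:00] → finishes → candidate.
gold_phase [Tue 05:00, Thu 15:00] → after → excluded.
violet_phase [Thu 11:00, Thu 15:00] → after → excluded.
Among candidates, latest start is Mon 09:00 → blue_phase.

blue_phase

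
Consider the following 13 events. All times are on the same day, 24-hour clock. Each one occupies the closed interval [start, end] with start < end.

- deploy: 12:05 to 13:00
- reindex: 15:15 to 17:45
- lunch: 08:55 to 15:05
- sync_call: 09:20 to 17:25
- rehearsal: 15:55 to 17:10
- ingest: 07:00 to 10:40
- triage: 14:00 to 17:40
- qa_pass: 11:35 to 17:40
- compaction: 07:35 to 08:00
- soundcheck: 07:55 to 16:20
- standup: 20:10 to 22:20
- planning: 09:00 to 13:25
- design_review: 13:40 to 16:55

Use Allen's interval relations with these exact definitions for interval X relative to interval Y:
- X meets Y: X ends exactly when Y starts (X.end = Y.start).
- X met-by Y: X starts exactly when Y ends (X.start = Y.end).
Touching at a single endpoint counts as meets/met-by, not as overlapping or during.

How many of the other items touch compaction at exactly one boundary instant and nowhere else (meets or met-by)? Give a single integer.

Target compaction = [07:35, 08:00].
deploy [12:05, 13:00] → after → no.
design_review [13:40, 16:55] → after → no.
ingest [07:00, 10:40] → contains → no.
lunch [08:55, 15:05] → after → no.
planning [09:00, 13:25] → after → no.
qa_pass [11:35, 17:40] → after → no.
rehearsal [15:55, 17:10] → after → no.
reindex [15:15, 17:45] → after → no.
soundcheck [07:55, 16:20] → overlapped-by → no.
standup [20:10, 22:20] → after → no.
sync_call [09:20, 17:25] → after → no.
triage [14:00, 17:40] → after → no.
Total: 0.

0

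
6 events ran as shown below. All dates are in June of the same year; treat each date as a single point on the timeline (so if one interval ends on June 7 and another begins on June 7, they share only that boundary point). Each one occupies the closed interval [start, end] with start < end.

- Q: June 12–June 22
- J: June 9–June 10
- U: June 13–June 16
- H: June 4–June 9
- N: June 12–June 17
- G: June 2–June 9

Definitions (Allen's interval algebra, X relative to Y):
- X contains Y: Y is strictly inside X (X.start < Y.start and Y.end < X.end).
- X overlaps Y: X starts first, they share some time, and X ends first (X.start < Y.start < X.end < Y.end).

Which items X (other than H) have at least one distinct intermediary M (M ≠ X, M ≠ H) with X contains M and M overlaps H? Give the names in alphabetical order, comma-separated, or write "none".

none

Target H = [June 4, June 9].
Intermediaries M with M overlaps H: none.
Union: none.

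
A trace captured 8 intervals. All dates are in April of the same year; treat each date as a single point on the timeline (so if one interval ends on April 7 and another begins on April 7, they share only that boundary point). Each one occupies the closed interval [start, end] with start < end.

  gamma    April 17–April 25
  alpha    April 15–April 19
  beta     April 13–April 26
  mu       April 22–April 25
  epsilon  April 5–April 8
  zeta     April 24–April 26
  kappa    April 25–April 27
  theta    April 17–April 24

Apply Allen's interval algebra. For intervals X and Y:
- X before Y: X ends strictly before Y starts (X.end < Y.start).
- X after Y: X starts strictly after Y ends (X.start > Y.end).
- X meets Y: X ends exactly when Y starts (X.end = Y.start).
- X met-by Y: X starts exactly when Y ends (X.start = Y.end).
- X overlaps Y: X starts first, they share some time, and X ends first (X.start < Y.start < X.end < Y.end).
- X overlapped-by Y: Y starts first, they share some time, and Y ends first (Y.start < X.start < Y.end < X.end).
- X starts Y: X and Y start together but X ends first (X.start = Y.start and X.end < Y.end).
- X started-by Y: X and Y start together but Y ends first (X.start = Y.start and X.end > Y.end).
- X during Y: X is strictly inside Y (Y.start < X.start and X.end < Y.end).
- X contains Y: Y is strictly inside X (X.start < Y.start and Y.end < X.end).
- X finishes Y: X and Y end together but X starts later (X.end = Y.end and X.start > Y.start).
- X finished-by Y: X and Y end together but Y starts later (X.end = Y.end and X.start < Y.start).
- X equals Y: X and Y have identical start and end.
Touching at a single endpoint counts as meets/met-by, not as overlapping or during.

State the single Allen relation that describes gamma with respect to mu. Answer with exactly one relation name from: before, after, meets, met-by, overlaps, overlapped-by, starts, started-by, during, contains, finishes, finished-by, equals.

finished-by

gamma = [April 17, April 25]; mu = [April 22, April 25].
Compare endpoints: gamma.start < mu.start, gamma.start < mu.end, gamma.end > mu.start, gamma.end = mu.end.
That pattern is 'finished-by'.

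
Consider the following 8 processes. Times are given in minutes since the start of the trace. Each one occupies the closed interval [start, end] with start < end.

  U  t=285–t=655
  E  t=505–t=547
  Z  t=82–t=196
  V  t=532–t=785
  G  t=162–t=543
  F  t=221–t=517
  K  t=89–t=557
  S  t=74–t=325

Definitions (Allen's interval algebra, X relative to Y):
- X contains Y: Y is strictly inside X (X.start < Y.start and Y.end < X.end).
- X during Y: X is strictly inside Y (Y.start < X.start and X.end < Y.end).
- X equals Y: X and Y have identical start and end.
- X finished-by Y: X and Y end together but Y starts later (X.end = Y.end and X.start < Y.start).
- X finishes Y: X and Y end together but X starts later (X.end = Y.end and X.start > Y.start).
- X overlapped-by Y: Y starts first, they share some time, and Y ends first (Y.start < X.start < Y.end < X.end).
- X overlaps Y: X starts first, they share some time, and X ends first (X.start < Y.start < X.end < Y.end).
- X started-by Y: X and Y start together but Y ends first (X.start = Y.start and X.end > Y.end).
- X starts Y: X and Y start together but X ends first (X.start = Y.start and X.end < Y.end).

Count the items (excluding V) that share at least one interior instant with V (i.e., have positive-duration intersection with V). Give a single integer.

Target V = [t=532, t=785].
E [t=505, t=547] → overlaps → counts.
F [t=221, t=517] → before → no.
G [t=162, t=543] → overlaps → counts.
K [t=89, t=557] → overlaps → counts.
S [t=74, t=325] → before → no.
U [t=285, t=655] → overlaps → counts.
Z [t=82, t=196] → before → no.
Total: 4.

4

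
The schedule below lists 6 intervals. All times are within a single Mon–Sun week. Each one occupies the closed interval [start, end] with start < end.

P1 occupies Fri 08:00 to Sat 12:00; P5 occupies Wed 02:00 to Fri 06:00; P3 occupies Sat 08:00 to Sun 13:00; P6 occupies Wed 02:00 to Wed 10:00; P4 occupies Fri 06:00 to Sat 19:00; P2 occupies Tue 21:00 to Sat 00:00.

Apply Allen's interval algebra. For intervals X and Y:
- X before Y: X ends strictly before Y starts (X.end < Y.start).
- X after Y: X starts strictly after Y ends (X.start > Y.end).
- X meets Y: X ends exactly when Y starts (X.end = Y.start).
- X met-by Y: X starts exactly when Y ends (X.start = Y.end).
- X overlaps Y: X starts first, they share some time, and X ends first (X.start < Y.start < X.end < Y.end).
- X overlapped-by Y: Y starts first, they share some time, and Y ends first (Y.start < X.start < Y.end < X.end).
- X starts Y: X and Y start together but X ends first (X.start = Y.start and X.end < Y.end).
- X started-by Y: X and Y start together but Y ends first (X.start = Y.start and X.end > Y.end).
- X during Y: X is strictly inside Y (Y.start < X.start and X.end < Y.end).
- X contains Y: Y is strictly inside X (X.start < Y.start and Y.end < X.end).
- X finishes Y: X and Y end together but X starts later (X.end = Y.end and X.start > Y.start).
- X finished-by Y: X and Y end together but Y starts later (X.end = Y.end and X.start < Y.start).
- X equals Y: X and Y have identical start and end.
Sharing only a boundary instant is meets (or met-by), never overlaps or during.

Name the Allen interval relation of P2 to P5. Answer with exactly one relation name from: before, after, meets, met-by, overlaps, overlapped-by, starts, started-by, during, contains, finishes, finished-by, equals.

contains

P2 = [Tue 21:00, Sat 00:00]; P5 = [Wed 02:00, Fri 06:00].
Compare endpoints: P2.start < P5.start, P2.start < P5.end, P2.end > P5.start, P2.end > P5.end.
That pattern is 'contains'.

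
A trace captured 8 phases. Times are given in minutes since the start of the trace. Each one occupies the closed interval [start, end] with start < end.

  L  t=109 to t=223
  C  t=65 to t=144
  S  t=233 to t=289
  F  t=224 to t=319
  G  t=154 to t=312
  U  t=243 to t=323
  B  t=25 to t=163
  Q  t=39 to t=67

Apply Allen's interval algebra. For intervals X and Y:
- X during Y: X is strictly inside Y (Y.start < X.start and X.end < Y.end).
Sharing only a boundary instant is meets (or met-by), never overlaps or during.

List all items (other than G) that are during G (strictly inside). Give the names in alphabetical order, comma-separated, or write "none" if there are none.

S

Target G = [t=154, t=312].
B [t=25, t=163] → overlaps → no.
C [t=65, t=144] → before → no.
F [t=224, t=319] → overlapped-by → no.
L [t=109, t=223] → overlaps → no.
Q [t=39, t=67] → before → no.
S [t=233, t=289] → during → yes.
U [t=243, t=323] → overlapped-by → no.
Result: S.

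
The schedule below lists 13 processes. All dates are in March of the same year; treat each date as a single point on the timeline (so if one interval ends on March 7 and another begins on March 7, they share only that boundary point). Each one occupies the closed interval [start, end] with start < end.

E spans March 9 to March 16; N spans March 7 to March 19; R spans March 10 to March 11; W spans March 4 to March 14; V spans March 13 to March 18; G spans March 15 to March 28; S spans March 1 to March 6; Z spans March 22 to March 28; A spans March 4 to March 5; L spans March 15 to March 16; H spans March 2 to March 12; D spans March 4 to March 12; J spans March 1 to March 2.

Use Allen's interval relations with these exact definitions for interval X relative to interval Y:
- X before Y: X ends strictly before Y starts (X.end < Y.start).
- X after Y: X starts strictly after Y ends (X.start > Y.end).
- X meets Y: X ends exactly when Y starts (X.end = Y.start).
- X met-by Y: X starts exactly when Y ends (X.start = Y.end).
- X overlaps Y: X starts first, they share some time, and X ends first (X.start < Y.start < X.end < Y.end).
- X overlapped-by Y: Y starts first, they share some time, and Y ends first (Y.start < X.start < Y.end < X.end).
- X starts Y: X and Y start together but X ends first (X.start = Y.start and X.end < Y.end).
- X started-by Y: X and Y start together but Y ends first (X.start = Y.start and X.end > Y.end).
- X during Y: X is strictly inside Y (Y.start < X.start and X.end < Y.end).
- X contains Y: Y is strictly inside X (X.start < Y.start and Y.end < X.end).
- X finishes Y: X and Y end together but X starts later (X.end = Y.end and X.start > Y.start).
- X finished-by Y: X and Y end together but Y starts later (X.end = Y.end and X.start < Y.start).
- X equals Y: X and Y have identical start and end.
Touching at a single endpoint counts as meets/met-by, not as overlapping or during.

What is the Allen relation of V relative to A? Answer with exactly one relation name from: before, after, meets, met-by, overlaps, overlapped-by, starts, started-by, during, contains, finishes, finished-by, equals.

after

V = [March 13, March 18]; A = [March 4, March 5].
Compare endpoints: V.start > A.start, V.start > A.end, V.end > A.start, V.end > A.end.
That pattern is 'after'.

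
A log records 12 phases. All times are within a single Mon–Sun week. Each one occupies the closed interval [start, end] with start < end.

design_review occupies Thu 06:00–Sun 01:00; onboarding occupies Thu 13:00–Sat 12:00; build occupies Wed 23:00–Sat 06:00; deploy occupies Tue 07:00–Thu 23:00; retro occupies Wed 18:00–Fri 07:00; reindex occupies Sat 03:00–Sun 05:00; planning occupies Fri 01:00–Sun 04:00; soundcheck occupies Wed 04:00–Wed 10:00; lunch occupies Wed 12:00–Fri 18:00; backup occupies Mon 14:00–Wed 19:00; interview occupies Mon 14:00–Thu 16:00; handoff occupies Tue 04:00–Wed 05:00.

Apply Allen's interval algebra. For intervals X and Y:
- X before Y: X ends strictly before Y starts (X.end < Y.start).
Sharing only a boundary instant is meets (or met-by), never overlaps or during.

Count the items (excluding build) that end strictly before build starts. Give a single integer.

3

Target build = [Wed 23:00, Sat 06:00].
backup [Mon 14:00, Wed 19:00] → before → counts.
deploy [Tue 07:00, Thu 23:00] → overlaps → no.
design_review [Thu 06:00, Sun 01:00] → overlapped-by → no.
handoff [Tue 04:00, Wed 05:00] → before → counts.
interview [Mon 14:00, Thu 16:00] → overlaps → no.
lunch [Wed 12:00, Fri 18:00] → overlaps → no.
onboarding [Thu 13:00, Sat 12:00] → overlapped-by → no.
planning [Fri 01:00, Sun 04:00] → overlapped-by → no.
reindex [Sat 03:00, Sun 05:00] → overlapped-by → no.
retro [Wed 18:00, Fri 07:00] → overlaps → no.
soundcheck [Wed 04:00, Wed 10:00] → before → counts.
Total: 3.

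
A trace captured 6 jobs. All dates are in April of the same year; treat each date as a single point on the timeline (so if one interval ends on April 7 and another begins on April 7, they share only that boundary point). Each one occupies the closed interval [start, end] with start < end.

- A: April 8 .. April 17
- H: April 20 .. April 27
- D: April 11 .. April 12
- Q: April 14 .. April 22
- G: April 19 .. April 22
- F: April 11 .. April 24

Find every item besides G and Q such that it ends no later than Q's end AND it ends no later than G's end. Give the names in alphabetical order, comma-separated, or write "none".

A, D

Conditions: its end is no later than Q's end (X.end <= April 22) AND its end is no later than G's end (X.end <= April 22).
A: end April 17 <= April 22? ✓; end April 17 <= April 22? ✓ → yes.
D: end April 12 <= April 22? ✓; end April 12 <= April 22? ✓ → yes.
F: end April 24 <= April 22? ✗; end April 24 <= April 22? ✗ → no.
H: end April 27 <= April 22? ✗; end April 27 <= April 22? ✗ → no.
Result: A, D.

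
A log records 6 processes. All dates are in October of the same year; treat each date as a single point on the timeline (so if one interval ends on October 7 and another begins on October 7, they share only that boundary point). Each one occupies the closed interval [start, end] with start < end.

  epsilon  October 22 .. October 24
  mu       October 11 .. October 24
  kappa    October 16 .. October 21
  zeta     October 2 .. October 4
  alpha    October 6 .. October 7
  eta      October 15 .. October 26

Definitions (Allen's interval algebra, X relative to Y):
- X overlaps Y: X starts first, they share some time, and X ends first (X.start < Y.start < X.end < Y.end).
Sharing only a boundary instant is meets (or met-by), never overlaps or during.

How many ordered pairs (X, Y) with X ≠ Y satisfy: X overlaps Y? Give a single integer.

1

Checking all 30 ordered pairs for relation 'overlaps'; matching pairs in alphabetical order:
(mu, eta): mu overlaps eta ✓
Count: 1.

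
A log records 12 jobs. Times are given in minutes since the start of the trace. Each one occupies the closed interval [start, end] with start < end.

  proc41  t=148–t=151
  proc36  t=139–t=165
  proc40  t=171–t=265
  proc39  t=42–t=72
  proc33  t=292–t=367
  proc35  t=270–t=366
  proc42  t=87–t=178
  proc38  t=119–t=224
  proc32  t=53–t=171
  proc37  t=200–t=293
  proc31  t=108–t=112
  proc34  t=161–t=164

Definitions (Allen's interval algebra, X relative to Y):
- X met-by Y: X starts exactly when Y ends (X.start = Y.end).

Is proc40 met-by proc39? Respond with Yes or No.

No

proc40 = [t=171, t=265], proc39 = [t=42, t=72].
Actual relation of proc40 to proc39: after.
Asked whether 'met-by' holds → No.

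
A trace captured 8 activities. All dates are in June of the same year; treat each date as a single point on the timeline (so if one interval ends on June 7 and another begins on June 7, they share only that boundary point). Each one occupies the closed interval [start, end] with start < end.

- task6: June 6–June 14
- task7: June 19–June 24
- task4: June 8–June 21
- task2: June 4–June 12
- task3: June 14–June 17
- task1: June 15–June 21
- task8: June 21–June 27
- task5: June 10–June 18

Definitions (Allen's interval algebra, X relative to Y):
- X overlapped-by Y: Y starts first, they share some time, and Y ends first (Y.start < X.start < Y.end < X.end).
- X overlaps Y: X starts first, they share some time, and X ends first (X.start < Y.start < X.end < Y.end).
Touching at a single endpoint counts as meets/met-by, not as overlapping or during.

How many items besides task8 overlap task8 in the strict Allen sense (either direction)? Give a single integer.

Target task8 = [June 21, June 27].
task1 [June 15, June 21] → meets → no.
task2 [June 4, June 12] → before → no.
task3 [June 14, June 17] → before → no.
task4 [June 8, June 21] → meets → no.
task5 [June 10, June 18] → before → no.
task6 [June 6, June 14] → before → no.
task7 [June 19, June 24] → overlaps → counts.
Total: 1.

1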